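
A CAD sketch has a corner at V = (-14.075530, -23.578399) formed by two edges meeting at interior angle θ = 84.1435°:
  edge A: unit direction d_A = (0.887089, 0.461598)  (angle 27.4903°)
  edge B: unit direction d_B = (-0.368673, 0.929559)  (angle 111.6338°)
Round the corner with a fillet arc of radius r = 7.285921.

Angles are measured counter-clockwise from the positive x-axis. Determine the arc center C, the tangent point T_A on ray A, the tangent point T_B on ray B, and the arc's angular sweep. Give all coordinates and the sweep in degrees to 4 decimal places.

bisector direction at 69.5620° = (0.349193,0.937051)
center distance |VC| = r/sin(θ/2) = 7.285921/sin(42.0718°) = 10.873524
C = V + |VC|·bis = (-10.2786,-13.3894)
T_A = V + ((C−V)·d_A)·d_A = V + 8.0715·d_A = (-6.9154,-19.8526)
T_B = V + ((C−V)·d_B)·d_B = V + 8.0715·d_B = (-17.0513,-16.0755)
sweep = 180° − θ = 95.8565°

center=(-10.2786,-13.3894) T_A=(-6.9154,-19.8526) T_B=(-17.0513,-16.0755) sweep=95.8565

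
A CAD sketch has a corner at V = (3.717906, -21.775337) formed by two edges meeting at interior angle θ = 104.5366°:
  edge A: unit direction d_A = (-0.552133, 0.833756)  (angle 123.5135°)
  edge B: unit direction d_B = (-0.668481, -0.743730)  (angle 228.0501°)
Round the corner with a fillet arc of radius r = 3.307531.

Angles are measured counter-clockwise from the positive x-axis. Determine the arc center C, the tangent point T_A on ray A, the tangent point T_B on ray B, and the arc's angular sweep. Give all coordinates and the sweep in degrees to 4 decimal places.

bisector direction at 175.7818° = (-0.997291,0.073555)
center distance |VC| = r/sin(θ/2) = 3.307531/sin(52.2683°) = 4.182063
C = V + |VC|·bis = (-0.4528,-21.4677)
T_A = V + ((C−V)·d_A)·d_A = V + 2.5593·d_A = (2.3048,-19.6415)
T_B = V + ((C−V)·d_B)·d_B = V + 2.5593·d_B = (2.0071,-23.6787)
sweep = 180° − θ = 75.4634°

center=(-0.4528,-21.4677) T_A=(2.3048,-19.6415) T_B=(2.0071,-23.6787) sweep=75.4634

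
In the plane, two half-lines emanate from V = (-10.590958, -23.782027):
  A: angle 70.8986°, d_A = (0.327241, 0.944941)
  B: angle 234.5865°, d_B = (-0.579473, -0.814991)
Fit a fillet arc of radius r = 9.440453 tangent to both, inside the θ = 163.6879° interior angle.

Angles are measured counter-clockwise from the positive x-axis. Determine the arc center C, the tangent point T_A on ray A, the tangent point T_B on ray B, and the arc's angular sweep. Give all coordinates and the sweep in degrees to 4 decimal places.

bisector direction at 152.7426° = (-0.888958,0.457990)
center distance |VC| = r/sin(θ/2) = 9.440453/sin(81.8440°) = 9.536916
C = V + |VC|·bis = (-19.0689,-19.4142)
T_A = V + ((C−V)·d_A)·d_A = V + 1.3530·d_A = (-10.1482,-22.5035)
T_B = V + ((C−V)·d_B)·d_B = V + 1.3530·d_B = (-11.3750,-24.8847)
sweep = 180° − θ = 16.3121°

center=(-19.0689,-19.4142) T_A=(-10.1482,-22.5035) T_B=(-11.3750,-24.8847) sweep=16.3121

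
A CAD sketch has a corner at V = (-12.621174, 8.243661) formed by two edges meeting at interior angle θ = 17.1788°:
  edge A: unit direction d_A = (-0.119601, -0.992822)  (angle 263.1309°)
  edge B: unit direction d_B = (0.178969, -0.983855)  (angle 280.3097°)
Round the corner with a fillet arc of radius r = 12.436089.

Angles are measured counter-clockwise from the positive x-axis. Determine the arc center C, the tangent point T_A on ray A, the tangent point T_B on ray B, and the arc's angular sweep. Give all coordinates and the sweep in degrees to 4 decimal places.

bisector direction at 271.7203° = (0.030020,-0.999549)
center distance |VC| = r/sin(θ/2) = 12.436089/sin(8.5894°) = 83.266741
C = V + |VC|·bis = (-10.1215,-74.9856)
T_A = V + ((C−V)·d_A)·d_A = V + 82.3328·d_A = (-22.4683,-73.4982)
T_B = V + ((C−V)·d_B)·d_B = V + 82.3328·d_B = (2.1138,-72.7599)
sweep = 180° − θ = 162.8212°

center=(-10.1215,-74.9856) T_A=(-22.4683,-73.4982) T_B=(2.1138,-72.7599) sweep=162.8212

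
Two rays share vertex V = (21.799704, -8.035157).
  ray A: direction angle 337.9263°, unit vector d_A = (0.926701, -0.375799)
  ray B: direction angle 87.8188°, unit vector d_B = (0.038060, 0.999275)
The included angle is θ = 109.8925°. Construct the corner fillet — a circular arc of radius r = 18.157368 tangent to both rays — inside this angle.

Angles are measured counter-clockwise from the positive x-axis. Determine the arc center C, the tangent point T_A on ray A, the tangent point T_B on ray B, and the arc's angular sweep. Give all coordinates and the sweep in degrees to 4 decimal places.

bisector direction at 32.8725° = (0.839880,0.542772)
center distance |VC| = r/sin(θ/2) = 18.157368/sin(54.9462°) = 22.180633
C = V + |VC|·bis = (40.4288,4.0039)
T_A = V + ((C−V)·d_A)·d_A = V + 12.7393·d_A = (33.6053,-12.8226)
T_B = V + ((C−V)·d_B)·d_B = V + 12.7393·d_B = (22.2846,4.6949)
sweep = 180° − θ = 70.1075°

center=(40.4288,4.0039) T_A=(33.6053,-12.8226) T_B=(22.2846,4.6949) sweep=70.1075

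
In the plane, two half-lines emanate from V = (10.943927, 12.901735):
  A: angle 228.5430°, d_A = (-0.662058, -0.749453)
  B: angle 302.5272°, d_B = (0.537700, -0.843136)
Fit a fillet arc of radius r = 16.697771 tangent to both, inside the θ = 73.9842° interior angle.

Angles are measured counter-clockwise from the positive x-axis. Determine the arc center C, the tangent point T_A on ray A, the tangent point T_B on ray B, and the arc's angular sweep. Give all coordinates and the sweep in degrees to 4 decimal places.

bisector direction at 265.5351° = (-0.077848,-0.996965)
center distance |VC| = r/sin(θ/2) = 16.697771/sin(36.9921°) = 27.750765
C = V + |VC|·bis = (8.7836,-14.7648)
T_A = V + ((C−V)·d_A)·d_A = V + 22.1650·d_A = (-3.7306,-3.7099)
T_B = V + ((C−V)·d_B)·d_B = V + 22.1650·d_B = (22.8621,-5.7864)
sweep = 180° − θ = 106.0158°

center=(8.7836,-14.7648) T_A=(-3.7306,-3.7099) T_B=(22.8621,-5.7864) sweep=106.0158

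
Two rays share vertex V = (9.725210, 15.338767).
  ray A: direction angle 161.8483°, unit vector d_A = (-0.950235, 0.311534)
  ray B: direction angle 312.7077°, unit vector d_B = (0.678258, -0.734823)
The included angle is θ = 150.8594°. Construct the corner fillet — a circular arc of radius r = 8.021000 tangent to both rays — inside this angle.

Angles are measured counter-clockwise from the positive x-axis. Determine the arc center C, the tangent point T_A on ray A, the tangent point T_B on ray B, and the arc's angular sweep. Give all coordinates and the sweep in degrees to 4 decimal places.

bisector direction at 237.2780° = (-0.540563,-0.841303)
center distance |VC| = r/sin(θ/2) = 8.021000/sin(75.4297°) = 8.287529
C = V + |VC|·bis = (5.2453,8.3664)
T_A = V + ((C−V)·d_A)·d_A = V + 2.0849·d_A = (7.7441,15.9883)
T_B = V + ((C−V)·d_B)·d_B = V + 2.0849·d_B = (11.1393,13.8068)
sweep = 180° − θ = 29.1406°

center=(5.2453,8.3664) T_A=(7.7441,15.9883) T_B=(11.1393,13.8068) sweep=29.1406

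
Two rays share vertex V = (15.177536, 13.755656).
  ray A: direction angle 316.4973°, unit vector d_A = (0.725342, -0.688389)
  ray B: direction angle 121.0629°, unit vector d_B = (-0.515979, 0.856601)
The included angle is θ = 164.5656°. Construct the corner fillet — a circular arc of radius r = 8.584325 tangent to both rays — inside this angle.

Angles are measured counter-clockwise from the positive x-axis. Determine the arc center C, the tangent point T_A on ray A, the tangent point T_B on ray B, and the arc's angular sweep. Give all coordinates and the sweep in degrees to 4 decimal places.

center=(21.9307,19.1814) T_A=(16.0213,12.9549) T_B=(14.5773,14.7521) sweep=15.4344

bisector direction at 38.7801° = (0.779556,0.626333)
center distance |VC| = r/sin(θ/2) = 8.584325/sin(82.2828°) = 8.662784
C = V + |VC|·bis = (21.9307,19.1814)
T_A = V + ((C−V)·d_A)·d_A = V + 1.1633·d_A = (16.0213,12.9549)
T_B = V + ((C−V)·d_B)·d_B = V + 1.1633·d_B = (14.5773,14.7521)
sweep = 180° − θ = 15.4344°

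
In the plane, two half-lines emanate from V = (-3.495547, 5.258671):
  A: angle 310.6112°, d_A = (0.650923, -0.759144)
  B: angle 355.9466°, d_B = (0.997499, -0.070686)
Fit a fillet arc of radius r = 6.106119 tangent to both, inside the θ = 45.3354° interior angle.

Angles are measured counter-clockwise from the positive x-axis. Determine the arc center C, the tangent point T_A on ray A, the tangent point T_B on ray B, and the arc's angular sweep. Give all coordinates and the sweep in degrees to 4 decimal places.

bisector direction at 333.2789° = (0.893206,-0.449648)
center distance |VC| = r/sin(θ/2) = 6.106119/sin(22.6677°) = 15.844168
C = V + |VC|·bis = (10.6566,-1.8656)
T_A = V + ((C−V)·d_A)·d_A = V + 14.6203·d_A = (6.0211,-5.8402)
T_B = V + ((C−V)·d_B)·d_B = V + 14.6203·d_B = (11.0882,4.2252)
sweep = 180° − θ = 134.6646°

center=(10.6566,-1.8656) T_A=(6.0211,-5.8402) T_B=(11.0882,4.2252) sweep=134.6646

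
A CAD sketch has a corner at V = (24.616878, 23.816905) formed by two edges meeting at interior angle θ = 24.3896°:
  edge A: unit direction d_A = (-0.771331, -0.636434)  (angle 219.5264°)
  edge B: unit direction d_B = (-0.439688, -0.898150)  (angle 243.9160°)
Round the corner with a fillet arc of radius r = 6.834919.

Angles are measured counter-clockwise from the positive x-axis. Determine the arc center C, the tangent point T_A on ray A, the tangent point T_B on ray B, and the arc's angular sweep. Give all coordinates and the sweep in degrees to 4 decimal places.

center=(4.5722,-1.5833) T_A=(0.2223,3.6886) T_B=(10.7110,-4.5886) sweep=155.6104

bisector direction at 231.7212° = (-0.619489,-0.785006)
center distance |VC| = r/sin(θ/2) = 6.834919/sin(12.1948°) = 32.356777
C = V + |VC|·bis = (4.5722,-1.5833)
T_A = V + ((C−V)·d_A)·d_A = V + 31.6266·d_A = (0.2223,3.6886)
T_B = V + ((C−V)·d_B)·d_B = V + 31.6266·d_B = (10.7110,-4.5886)
sweep = 180° − θ = 155.6104°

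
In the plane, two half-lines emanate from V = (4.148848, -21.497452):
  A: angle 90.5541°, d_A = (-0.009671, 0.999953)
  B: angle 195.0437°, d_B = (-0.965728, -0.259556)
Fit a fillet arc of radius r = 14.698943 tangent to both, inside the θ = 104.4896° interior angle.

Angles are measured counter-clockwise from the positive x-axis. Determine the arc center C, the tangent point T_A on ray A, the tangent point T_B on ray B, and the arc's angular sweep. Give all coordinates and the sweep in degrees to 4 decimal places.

center=(-10.6595,-10.2569) T_A=(4.0388,-10.1147) T_B=(-6.8443,-24.4520) sweep=75.5104

bisector direction at 142.7989° = (-0.796518,0.604614)
center distance |VC| = r/sin(θ/2) = 14.698943/sin(52.2448°) = 18.591337
C = V + |VC|·bis = (-10.6595,-10.2569)
T_A = V + ((C−V)·d_A)·d_A = V + 11.3833·d_A = (4.0388,-10.1147)
T_B = V + ((C−V)·d_B)·d_B = V + 11.3833·d_B = (-6.8443,-24.4520)
sweep = 180° − θ = 75.5104°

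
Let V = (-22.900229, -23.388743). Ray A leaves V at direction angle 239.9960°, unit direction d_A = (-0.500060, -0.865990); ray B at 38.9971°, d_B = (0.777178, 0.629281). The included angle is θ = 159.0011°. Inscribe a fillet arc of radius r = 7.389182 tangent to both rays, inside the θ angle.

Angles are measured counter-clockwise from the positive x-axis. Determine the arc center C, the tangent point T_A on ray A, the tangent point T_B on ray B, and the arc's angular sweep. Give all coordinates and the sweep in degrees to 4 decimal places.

center=(-17.1861,-28.2697) T_A=(-23.5850,-24.5747) T_B=(-21.8359,-22.5270) sweep=20.9989

bisector direction at 319.4966° = (0.760367,-0.649494)
center distance |VC| = r/sin(θ/2) = 7.389182/sin(79.5006°) = 7.515008
C = V + |VC|·bis = (-17.1861,-28.2697)
T_A = V + ((C−V)·d_A)·d_A = V + 1.3694·d_A = (-23.5850,-24.5747)
T_B = V + ((C−V)·d_B)·d_B = V + 1.3694·d_B = (-21.8359,-22.5270)
sweep = 180° − θ = 20.9989°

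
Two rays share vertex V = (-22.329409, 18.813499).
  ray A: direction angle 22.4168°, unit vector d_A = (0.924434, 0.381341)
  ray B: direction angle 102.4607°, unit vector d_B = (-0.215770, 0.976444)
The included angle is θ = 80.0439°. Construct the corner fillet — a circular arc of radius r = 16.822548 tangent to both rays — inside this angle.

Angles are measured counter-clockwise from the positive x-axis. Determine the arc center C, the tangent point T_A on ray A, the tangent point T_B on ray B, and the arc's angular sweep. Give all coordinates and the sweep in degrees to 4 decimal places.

bisector direction at 62.4388° = (0.462697,0.886517)
center distance |VC| = r/sin(θ/2) = 16.822548/sin(40.0219°) = 26.159297
C = V + |VC|·bis = (-10.2256,42.0042)
T_A = V + ((C−V)·d_A)·d_A = V + 20.0327·d_A = (-3.8105,26.4528)
T_B = V + ((C−V)·d_B)·d_B = V + 20.0327·d_B = (-26.6519,38.3744)
sweep = 180° − θ = 99.9561°

center=(-10.2256,42.0042) T_A=(-3.8105,26.4528) T_B=(-26.6519,38.3744) sweep=99.9561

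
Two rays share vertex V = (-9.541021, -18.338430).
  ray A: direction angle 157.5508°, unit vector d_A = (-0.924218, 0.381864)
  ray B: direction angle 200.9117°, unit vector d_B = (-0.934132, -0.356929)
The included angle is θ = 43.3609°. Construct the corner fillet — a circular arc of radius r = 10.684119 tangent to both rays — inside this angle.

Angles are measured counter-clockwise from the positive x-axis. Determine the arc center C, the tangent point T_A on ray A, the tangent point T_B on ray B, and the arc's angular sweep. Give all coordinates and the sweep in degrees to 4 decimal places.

center=(-38.4590,-17.9504) T_A=(-34.3791,-8.0759) T_B=(-34.6455,-27.9308) sweep=136.6391

bisector direction at 179.2312° = (-0.999910,0.013417)
center distance |VC| = r/sin(θ/2) = 10.684119/sin(21.6805°) = 28.920574
C = V + |VC|·bis = (-38.4590,-17.9504)
T_A = V + ((C−V)·d_A)·d_A = V + 26.8747·d_A = (-34.3791,-8.0759)
T_B = V + ((C−V)·d_B)·d_B = V + 26.8747·d_B = (-34.6455,-27.9308)
sweep = 180° − θ = 136.6391°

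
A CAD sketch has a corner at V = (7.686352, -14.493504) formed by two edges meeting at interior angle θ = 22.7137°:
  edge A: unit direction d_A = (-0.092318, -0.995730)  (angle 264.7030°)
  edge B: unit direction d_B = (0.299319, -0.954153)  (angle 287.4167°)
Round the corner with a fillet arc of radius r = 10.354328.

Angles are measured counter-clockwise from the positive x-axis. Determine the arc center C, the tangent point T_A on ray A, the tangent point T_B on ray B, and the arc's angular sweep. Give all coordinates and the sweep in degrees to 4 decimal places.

center=(13.2373,-66.7813) T_A=(2.9271,-65.8254) T_B=(23.1169,-63.6821) sweep=157.2863

bisector direction at 276.0598° = (0.105567,-0.994412)
center distance |VC| = r/sin(θ/2) = 10.354328/sin(11.3568°) = 52.581652
C = V + |VC|·bis = (13.2373,-66.7813)
T_A = V + ((C−V)·d_A)·d_A = V + 51.5521·d_A = (2.9271,-65.8254)
T_B = V + ((C−V)·d_B)·d_B = V + 51.5521·d_B = (23.1169,-63.6821)
sweep = 180° − θ = 157.2863°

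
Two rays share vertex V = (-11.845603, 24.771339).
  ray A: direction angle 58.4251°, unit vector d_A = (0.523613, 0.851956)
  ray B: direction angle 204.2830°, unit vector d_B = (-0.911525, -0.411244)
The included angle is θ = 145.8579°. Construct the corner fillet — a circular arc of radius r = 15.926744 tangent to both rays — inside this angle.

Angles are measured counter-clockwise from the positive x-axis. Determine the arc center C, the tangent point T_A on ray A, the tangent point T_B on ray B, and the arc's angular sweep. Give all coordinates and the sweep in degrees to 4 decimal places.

bisector direction at 131.3541° = (-0.660710,0.750641)
center distance |VC| = r/sin(θ/2) = 15.926744/sin(72.9290°) = 16.660794
C = V + |VC|·bis = (-22.8536,37.2776)
T_A = V + ((C−V)·d_A)·d_A = V + 4.8909·d_A = (-9.2847,28.9382)
T_B = V + ((C−V)·d_B)·d_B = V + 4.8909·d_B = (-16.3038,22.7600)
sweep = 180° − θ = 34.1421°

center=(-22.8536,37.2776) T_A=(-9.2847,28.9382) T_B=(-16.3038,22.7600) sweep=34.1421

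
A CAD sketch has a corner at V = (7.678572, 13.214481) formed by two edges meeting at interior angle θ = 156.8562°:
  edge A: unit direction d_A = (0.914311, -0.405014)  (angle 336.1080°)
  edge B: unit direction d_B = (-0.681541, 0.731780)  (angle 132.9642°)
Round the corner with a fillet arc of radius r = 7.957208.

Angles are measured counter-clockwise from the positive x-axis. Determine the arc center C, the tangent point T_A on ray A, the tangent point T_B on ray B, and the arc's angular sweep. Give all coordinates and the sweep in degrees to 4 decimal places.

center=(12.3911,19.8299) T_A=(9.1683,12.5546) T_B=(6.5681,14.4068) sweep=23.1438

bisector direction at 54.5361° = (0.580190,0.814481)
center distance |VC| = r/sin(θ/2) = 7.957208/sin(78.4281°) = 8.122304
C = V + |VC|·bis = (12.3911,19.8299)
T_A = V + ((C−V)·d_A)·d_A = V + 1.6293·d_A = (9.1683,12.5546)
T_B = V + ((C−V)·d_B)·d_B = V + 1.6293·d_B = (6.5681,14.4068)
sweep = 180° − θ = 23.1438°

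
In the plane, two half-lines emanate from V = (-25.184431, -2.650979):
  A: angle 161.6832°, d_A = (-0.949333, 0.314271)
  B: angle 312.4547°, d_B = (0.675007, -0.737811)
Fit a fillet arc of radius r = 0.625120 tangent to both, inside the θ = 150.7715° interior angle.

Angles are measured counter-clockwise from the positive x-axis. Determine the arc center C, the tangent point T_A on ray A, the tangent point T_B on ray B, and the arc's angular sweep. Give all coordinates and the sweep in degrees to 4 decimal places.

bisector direction at 237.0690° = (-0.543629,-0.839325)
center distance |VC| = r/sin(θ/2) = 0.625120/sin(75.3858°) = 0.646021
C = V + |VC|·bis = (-25.5356,-3.1932)
T_A = V + ((C−V)·d_A)·d_A = V + 0.1630·d_A = (-25.3392,-2.5998)
T_B = V + ((C−V)·d_B)·d_B = V + 0.1630·d_B = (-25.0744,-2.7712)
sweep = 180° − θ = 29.2285°

center=(-25.5356,-3.1932) T_A=(-25.3392,-2.5998) T_B=(-25.0744,-2.7712) sweep=29.2285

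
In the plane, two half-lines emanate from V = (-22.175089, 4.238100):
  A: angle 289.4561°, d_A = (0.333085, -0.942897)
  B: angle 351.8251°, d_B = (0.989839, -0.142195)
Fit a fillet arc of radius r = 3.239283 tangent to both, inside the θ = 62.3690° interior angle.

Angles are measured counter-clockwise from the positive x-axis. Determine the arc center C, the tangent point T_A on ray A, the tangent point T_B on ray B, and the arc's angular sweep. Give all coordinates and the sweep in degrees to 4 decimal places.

bisector direction at 320.6406° = (0.773183,-0.634183)
center distance |VC| = r/sin(θ/2) = 3.239283/sin(31.1845°) = 6.255911
C = V + |VC|·bis = (-17.3381,0.2707)
T_A = V + ((C−V)·d_A)·d_A = V + 5.3520·d_A = (-20.3924,-0.8082)
T_B = V + ((C−V)·d_B)·d_B = V + 5.3520·d_B = (-16.8775,3.4771)
sweep = 180° − θ = 117.6310°

center=(-17.3381,0.2707) T_A=(-20.3924,-0.8082) T_B=(-16.8775,3.4771) sweep=117.6310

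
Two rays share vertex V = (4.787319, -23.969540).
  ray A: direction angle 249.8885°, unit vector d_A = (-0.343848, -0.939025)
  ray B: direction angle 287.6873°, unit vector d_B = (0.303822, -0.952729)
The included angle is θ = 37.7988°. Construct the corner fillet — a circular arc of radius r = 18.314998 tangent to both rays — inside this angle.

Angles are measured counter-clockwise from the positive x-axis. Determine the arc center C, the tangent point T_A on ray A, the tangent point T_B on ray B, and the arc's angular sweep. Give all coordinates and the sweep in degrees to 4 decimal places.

center=(3.5912,-80.5008) T_A=(-13.6070,-74.2032) T_B=(21.0404,-74.9363) sweep=142.2012

bisector direction at 268.7879° = (-0.021154,-0.999776)
center distance |VC| = r/sin(θ/2) = 18.314998/sin(18.8994°) = 56.543913
C = V + |VC|·bis = (3.5912,-80.5008)
T_A = V + ((C−V)·d_A)·d_A = V + 53.4956·d_A = (-13.6070,-74.2032)
T_B = V + ((C−V)·d_B)·d_B = V + 53.4956·d_B = (21.0404,-74.9363)
sweep = 180° − θ = 142.2012°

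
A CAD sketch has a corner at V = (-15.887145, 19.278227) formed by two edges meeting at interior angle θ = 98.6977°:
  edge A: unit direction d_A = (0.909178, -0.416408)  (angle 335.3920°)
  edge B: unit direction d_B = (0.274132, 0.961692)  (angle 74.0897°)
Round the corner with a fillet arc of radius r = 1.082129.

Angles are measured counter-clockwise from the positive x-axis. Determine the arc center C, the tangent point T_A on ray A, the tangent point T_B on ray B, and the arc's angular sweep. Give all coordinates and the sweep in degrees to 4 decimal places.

center=(-14.5918,19.8752) T_A=(-15.0424,18.8913) T_B=(-15.6324,20.1718) sweep=81.3023

bisector direction at 24.7409° = (0.908210,0.418515)
center distance |VC| = r/sin(θ/2) = 1.082129/sin(49.3488°) = 1.426312
C = V + |VC|·bis = (-14.5918,19.8752)
T_A = V + ((C−V)·d_A)·d_A = V + 0.9292·d_A = (-15.0424,18.8913)
T_B = V + ((C−V)·d_B)·d_B = V + 0.9292·d_B = (-15.6324,20.1718)
sweep = 180° − θ = 81.3023°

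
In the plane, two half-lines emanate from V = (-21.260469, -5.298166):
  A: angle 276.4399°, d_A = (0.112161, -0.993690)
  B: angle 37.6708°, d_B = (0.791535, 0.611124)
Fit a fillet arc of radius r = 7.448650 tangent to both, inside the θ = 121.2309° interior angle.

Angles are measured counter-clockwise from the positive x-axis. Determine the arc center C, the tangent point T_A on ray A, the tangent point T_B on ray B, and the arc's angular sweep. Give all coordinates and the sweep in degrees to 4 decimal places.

bisector direction at 337.0554° = (0.920882,-0.389842)
center distance |VC| = r/sin(θ/2) = 7.448650/sin(60.6155°) = 8.548440
C = V + |VC|·bis = (-13.3884,-8.6307)
T_A = V + ((C−V)·d_A)·d_A = V + 4.1945·d_A = (-20.7900,-9.4662)
T_B = V + ((C−V)·d_B)·d_B = V + 4.1945·d_B = (-17.9404,-2.7348)
sweep = 180° − θ = 58.7691°

center=(-13.3884,-8.6307) T_A=(-20.7900,-9.4662) T_B=(-17.9404,-2.7348) sweep=58.7691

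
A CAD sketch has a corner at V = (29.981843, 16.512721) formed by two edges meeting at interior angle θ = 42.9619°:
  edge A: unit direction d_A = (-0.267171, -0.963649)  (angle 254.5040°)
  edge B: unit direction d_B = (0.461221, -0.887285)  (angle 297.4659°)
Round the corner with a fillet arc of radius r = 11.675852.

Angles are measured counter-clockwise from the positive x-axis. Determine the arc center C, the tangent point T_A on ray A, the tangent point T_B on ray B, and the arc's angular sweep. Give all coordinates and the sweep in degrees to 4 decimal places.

bisector direction at 275.9849° = (0.104267,-0.994549)
center distance |VC| = r/sin(θ/2) = 11.675852/sin(21.4809°) = 31.884521
C = V + |VC|·bis = (33.3064,-15.1980)
T_A = V + ((C−V)·d_A)·d_A = V + 29.6698·d_A = (22.0549,-12.0786)
T_B = V + ((C−V)·d_B)·d_B = V + 29.6698·d_B = (43.6662,-9.8129)
sweep = 180° − θ = 137.0381°

center=(33.3064,-15.1980) T_A=(22.0549,-12.0786) T_B=(43.6662,-9.8129) sweep=137.0381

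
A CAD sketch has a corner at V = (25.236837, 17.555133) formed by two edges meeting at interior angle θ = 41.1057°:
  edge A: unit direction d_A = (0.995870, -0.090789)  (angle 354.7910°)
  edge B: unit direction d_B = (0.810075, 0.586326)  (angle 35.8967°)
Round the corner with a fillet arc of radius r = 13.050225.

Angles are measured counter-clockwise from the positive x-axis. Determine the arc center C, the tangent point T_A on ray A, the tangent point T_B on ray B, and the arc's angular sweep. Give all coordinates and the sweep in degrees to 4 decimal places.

bisector direction at 15.3439° = (0.964355,0.264611)
center distance |VC| = r/sin(θ/2) = 13.050225/sin(20.5528°) = 37.172585
C = V + |VC|·bis = (61.0844,27.3914)
T_A = V + ((C−V)·d_A)·d_A = V + 34.8065·d_A = (59.8996,14.3951)
T_B = V + ((C−V)·d_B)·d_B = V + 34.8065·d_B = (53.4327,37.9631)
sweep = 180° − θ = 138.8943°

center=(61.0844,27.3914) T_A=(59.8996,14.3951) T_B=(53.4327,37.9631) sweep=138.8943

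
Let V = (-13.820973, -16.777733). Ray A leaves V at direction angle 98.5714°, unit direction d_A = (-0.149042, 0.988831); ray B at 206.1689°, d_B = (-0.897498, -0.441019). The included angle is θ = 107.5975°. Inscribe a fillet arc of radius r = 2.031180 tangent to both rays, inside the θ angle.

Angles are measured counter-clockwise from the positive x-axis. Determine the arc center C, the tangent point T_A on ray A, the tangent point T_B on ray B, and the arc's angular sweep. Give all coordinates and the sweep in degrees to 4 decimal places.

center=(-16.0510,-15.6104) T_A=(-14.0425,-15.3077) T_B=(-15.1553,-17.4334) sweep=72.4025

bisector direction at 152.3701° = (-0.885962,0.463758)
center distance |VC| = r/sin(θ/2) = 2.031180/sin(53.7987°) = 2.517116
C = V + |VC|·bis = (-16.0510,-15.6104)
T_A = V + ((C−V)·d_A)·d_A = V + 1.4867·d_A = (-14.0425,-15.3077)
T_B = V + ((C−V)·d_B)·d_B = V + 1.4867·d_B = (-15.1553,-17.4334)
sweep = 180° − θ = 72.4025°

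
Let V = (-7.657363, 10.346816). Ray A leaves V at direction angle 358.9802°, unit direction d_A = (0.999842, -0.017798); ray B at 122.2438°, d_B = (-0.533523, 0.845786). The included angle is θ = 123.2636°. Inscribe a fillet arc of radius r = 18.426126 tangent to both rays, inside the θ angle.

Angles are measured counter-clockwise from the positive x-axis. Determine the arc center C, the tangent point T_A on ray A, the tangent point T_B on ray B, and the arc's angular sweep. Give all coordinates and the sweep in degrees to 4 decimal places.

center=(2.6188,28.5929) T_A=(2.2908,10.1697) T_B=(-12.9658,18.7622) sweep=56.7364

bisector direction at 60.6120° = (0.490721,0.871317)
center distance |VC| = r/sin(θ/2) = 18.426126/sin(61.6318°) = 20.940864
C = V + |VC|·bis = (2.6188,28.5929)
T_A = V + ((C−V)·d_A)·d_A = V + 9.9498·d_A = (2.2908,10.1697)
T_B = V + ((C−V)·d_B)·d_B = V + 9.9498·d_B = (-12.9658,18.7622)
sweep = 180° − θ = 56.7364°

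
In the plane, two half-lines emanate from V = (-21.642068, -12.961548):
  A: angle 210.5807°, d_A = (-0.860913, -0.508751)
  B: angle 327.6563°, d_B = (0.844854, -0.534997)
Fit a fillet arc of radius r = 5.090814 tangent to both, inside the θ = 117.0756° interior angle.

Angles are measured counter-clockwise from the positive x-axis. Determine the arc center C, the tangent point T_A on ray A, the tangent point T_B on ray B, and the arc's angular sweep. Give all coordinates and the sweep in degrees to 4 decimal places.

bisector direction at 269.1185° = (-0.015384,-0.999882)
center distance |VC| = r/sin(θ/2) = 5.090814/sin(58.5378°) = 5.968236
C = V + |VC|·bis = (-21.7339,-18.9291)
T_A = V + ((C−V)·d_A)·d_A = V + 3.1150·d_A = (-24.3238,-14.5463)
T_B = V + ((C−V)·d_B)·d_B = V + 3.1150·d_B = (-19.0103,-14.6281)
sweep = 180° − θ = 62.9244°

center=(-21.7339,-18.9291) T_A=(-24.3238,-14.5463) T_B=(-19.0103,-14.6281) sweep=62.9244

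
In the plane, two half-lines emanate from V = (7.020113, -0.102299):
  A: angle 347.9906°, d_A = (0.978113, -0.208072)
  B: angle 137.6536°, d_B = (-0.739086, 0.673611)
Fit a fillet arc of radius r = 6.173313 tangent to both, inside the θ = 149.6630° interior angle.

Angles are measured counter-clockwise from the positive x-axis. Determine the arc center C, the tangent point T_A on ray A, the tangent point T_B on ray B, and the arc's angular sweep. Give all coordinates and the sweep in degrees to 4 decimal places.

bisector direction at 62.8221° = (0.456755,0.889593)
center distance |VC| = r/sin(θ/2) = 6.173313/sin(74.8315°) = 6.396152
C = V + |VC|·bis = (9.9416,5.5877)
T_A = V + ((C−V)·d_A)·d_A = V + 1.6736·d_A = (8.6571,-0.4505)
T_B = V + ((C−V)·d_B)·d_B = V + 1.6736·d_B = (5.7832,1.0251)
sweep = 180° − θ = 30.3370°

center=(9.9416,5.5877) T_A=(8.6571,-0.4505) T_B=(5.7832,1.0251) sweep=30.3370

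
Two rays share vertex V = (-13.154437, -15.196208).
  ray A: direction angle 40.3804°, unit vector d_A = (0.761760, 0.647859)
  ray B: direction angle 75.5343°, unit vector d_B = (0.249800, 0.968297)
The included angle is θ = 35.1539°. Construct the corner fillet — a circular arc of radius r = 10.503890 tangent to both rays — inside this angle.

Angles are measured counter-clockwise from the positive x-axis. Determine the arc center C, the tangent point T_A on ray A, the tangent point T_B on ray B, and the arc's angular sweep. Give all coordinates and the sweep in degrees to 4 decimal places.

bisector direction at 57.9574° = (0.530550,0.847653)
center distance |VC| = r/sin(θ/2) = 10.503890/sin(17.5770°) = 34.782659
C = V + |VC|·bis = (5.2995,14.2874)
T_A = V + ((C−V)·d_A)·d_A = V + 33.1587·d_A = (12.1046,6.2860)
T_B = V + ((C−V)·d_B)·d_B = V + 33.1587·d_B = (-4.8714,16.9113)
sweep = 180° − θ = 144.8461°

center=(5.2995,14.2874) T_A=(12.1046,6.2860) T_B=(-4.8714,16.9113) sweep=144.8461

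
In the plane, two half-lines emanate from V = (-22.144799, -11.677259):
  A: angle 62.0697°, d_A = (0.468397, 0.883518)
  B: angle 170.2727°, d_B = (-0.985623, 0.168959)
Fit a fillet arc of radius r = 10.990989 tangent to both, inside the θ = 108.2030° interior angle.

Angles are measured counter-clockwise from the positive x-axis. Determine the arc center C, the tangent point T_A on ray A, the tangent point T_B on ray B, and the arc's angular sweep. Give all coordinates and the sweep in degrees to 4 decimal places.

center=(-28.1291,0.4999) T_A=(-18.4184,-4.6482) T_B=(-29.9861,-10.3331) sweep=71.7970

bisector direction at 116.1712° = (-0.441055,0.897480)
center distance |VC| = r/sin(θ/2) = 10.990989/sin(54.1015°) = 13.568168
C = V + |VC|·bis = (-28.1291,0.4999)
T_A = V + ((C−V)·d_A)·d_A = V + 7.9557·d_A = (-18.4184,-4.6482)
T_B = V + ((C−V)·d_B)·d_B = V + 7.9557·d_B = (-29.9861,-10.3331)
sweep = 180° − θ = 71.7970°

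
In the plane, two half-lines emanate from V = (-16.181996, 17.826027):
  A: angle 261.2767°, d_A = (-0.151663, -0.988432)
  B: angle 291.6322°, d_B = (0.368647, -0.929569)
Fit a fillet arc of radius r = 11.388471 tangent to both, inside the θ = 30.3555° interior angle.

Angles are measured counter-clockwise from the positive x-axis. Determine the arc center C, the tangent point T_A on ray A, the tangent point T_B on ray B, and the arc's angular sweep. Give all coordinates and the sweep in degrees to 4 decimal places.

center=(-11.2922,-25.3965) T_A=(-22.5489,-23.6693) T_B=(-0.7058,-21.1982) sweep=149.6445

bisector direction at 276.4545° = (0.112413,-0.993662)
center distance |VC| = r/sin(θ/2) = 11.388471/sin(15.1777°) = 43.498259
C = V + |VC|·bis = (-11.2922,-25.3965)
T_A = V + ((C−V)·d_A)·d_A = V + 41.9810·d_A = (-22.5489,-23.6693)
T_B = V + ((C−V)·d_B)·d_B = V + 41.9810·d_B = (-0.7058,-21.1982)
sweep = 180° − θ = 149.6445°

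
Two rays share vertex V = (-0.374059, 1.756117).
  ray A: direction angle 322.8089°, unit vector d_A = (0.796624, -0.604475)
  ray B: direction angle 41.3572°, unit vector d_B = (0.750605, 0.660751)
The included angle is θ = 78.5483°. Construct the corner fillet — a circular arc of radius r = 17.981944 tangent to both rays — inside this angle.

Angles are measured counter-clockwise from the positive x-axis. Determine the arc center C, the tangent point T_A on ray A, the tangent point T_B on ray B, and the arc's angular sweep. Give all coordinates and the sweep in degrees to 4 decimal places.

center=(28.0132,2.7886) T_A=(17.1436,-11.5362) T_B=(16.1316,16.2860) sweep=101.4517

bisector direction at 2.0830° = (0.999339,0.036348)
center distance |VC| = r/sin(θ/2) = 17.981944/sin(39.2741°) = 28.406073
C = V + |VC|·bis = (28.0132,2.7886)
T_A = V + ((C−V)·d_A)·d_A = V + 21.9899·d_A = (17.1436,-11.5362)
T_B = V + ((C−V)·d_B)·d_B = V + 21.9899·d_B = (16.1316,16.2860)
sweep = 180° − θ = 101.4517°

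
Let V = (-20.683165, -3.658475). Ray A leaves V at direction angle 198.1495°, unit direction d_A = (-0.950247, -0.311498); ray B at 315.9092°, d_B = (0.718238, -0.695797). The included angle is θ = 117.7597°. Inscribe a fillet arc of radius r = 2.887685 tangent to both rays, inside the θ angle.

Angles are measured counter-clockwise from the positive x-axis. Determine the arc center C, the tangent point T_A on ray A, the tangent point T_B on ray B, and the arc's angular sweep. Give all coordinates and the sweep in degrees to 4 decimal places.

center=(-21.4403,-6.9455) T_A=(-22.3398,-4.2015) T_B=(-19.4310,-4.8715) sweep=62.2403

bisector direction at 257.0293° = (-0.224452,-0.974485)
center distance |VC| = r/sin(θ/2) = 2.887685/sin(58.8798°) = 3.373127
C = V + |VC|·bis = (-21.4403,-6.9455)
T_A = V + ((C−V)·d_A)·d_A = V + 1.7433·d_A = (-22.3398,-4.2015)
T_B = V + ((C−V)·d_B)·d_B = V + 1.7433·d_B = (-19.4310,-4.8715)
sweep = 180° − θ = 62.2403°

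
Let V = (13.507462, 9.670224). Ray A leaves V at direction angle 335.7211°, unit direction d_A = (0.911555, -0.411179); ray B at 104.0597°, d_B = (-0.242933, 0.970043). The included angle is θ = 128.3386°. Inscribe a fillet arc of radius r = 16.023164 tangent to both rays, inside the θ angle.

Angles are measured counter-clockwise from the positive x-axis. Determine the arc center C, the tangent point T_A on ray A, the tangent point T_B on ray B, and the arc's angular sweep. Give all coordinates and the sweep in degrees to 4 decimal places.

center=(27.1663,21.0869) T_A=(20.5779,6.4809) T_B=(11.6232,17.1944) sweep=51.6614

bisector direction at 39.8904° = (0.767273,0.641321)
center distance |VC| = r/sin(θ/2) = 16.023164/sin(64.1693°) = 17.801826
C = V + |VC|·bis = (27.1663,21.0869)
T_A = V + ((C−V)·d_A)·d_A = V + 7.7565·d_A = (20.5779,6.4809)
T_B = V + ((C−V)·d_B)·d_B = V + 7.7565·d_B = (11.6232,17.1944)
sweep = 180° − θ = 51.6614°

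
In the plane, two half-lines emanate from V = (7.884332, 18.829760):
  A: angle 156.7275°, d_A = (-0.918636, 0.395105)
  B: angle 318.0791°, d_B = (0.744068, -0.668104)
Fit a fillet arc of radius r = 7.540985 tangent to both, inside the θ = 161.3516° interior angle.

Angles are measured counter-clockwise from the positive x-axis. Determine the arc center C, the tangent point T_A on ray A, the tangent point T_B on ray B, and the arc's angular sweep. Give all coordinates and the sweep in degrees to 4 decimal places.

bisector direction at 237.4033° = (-0.538722,-0.842483)
center distance |VC| = r/sin(θ/2) = 7.540985/sin(80.6758°) = 7.641955
C = V + |VC|·bis = (3.7674,12.3915)
T_A = V + ((C−V)·d_A)·d_A = V + 1.2382·d_A = (6.7469,19.3190)
T_B = V + ((C−V)·d_B)·d_B = V + 1.2382·d_B = (8.8056,18.0025)
sweep = 180° − θ = 18.6484°

center=(3.7674,12.3915) T_A=(6.7469,19.3190) T_B=(8.8056,18.0025) sweep=18.6484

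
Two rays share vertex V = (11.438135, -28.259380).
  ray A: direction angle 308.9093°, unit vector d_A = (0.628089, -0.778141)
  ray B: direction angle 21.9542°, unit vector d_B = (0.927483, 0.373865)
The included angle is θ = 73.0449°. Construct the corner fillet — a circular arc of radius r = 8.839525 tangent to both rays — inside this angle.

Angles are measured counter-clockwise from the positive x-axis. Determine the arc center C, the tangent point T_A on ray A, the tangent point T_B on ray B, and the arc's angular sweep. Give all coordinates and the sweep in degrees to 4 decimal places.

bisector direction at 345.4317° = (0.967849,-0.251533)
center distance |VC| = r/sin(θ/2) = 8.839525/sin(36.5224°) = 14.852907
C = V + |VC|·bis = (25.8135,-31.9954)
T_A = V + ((C−V)·d_A)·d_A = V + 11.9361·d_A = (18.9351,-37.5474)
T_B = V + ((C−V)·d_B)·d_B = V + 11.9361·d_B = (22.5087,-23.7969)
sweep = 180° − θ = 106.9551°

center=(25.8135,-31.9954) T_A=(18.9351,-37.5474) T_B=(22.5087,-23.7969) sweep=106.9551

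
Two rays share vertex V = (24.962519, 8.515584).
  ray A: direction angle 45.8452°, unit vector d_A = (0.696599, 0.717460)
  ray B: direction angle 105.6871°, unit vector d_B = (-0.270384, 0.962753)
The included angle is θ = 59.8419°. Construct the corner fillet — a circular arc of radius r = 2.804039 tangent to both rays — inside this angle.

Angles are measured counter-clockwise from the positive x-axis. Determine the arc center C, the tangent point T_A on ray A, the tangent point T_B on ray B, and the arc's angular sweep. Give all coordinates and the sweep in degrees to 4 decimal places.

center=(26.3447,13.9645) T_A=(28.3565,12.0112) T_B=(23.6451,13.2064) sweep=120.1581

bisector direction at 75.7661° = (0.245880,0.969300)
center distance |VC| = r/sin(θ/2) = 2.804039/sin(29.9210°) = 5.621517
C = V + |VC|·bis = (26.3447,13.9645)
T_A = V + ((C−V)·d_A)·d_A = V + 4.8722·d_A = (28.3565,12.0112)
T_B = V + ((C−V)·d_B)·d_B = V + 4.8722·d_B = (23.6451,13.2064)
sweep = 180° − θ = 120.1581°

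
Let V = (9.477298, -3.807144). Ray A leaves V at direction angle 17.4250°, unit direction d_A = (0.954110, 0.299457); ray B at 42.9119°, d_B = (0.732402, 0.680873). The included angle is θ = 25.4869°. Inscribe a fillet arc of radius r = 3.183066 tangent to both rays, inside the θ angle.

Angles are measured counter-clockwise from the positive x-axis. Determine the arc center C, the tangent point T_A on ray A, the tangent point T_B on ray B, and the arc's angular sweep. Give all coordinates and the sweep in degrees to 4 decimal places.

bisector direction at 30.1684° = (0.864552,0.502544)
center distance |VC| = r/sin(θ/2) = 3.183066/sin(12.7434°) = 14.430050
C = V + |VC|·bis = (21.9528,3.4446)
T_A = V + ((C−V)·d_A)·d_A = V + 14.0746·d_A = (22.9060,0.4076)
T_B = V + ((C−V)·d_B)·d_B = V + 14.0746·d_B = (19.7856,5.7759)
sweep = 180° − θ = 154.5131°

center=(21.9528,3.4446) T_A=(22.9060,0.4076) T_B=(19.7856,5.7759) sweep=154.5131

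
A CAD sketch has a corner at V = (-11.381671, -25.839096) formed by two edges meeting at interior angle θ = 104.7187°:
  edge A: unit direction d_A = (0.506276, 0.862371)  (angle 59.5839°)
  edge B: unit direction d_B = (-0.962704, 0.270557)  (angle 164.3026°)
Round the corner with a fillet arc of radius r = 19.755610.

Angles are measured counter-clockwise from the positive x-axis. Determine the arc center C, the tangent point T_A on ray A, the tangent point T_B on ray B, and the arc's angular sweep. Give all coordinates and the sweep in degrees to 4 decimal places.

bisector direction at 111.9432° = (-0.373688,0.927554)
center distance |VC| = r/sin(θ/2) = 19.755610/sin(52.3593°) = 24.948470
C = V + |VC|·bis = (-20.7046,-2.6980)
T_A = V + ((C−V)·d_A)·d_A = V + 15.2362·d_A = (-3.6679,-12.6998)
T_B = V + ((C−V)·d_B)·d_B = V + 15.2362·d_B = (-26.0496,-21.7168)
sweep = 180° − θ = 75.2813°

center=(-20.7046,-2.6980) T_A=(-3.6679,-12.6998) T_B=(-26.0496,-21.7168) sweep=75.2813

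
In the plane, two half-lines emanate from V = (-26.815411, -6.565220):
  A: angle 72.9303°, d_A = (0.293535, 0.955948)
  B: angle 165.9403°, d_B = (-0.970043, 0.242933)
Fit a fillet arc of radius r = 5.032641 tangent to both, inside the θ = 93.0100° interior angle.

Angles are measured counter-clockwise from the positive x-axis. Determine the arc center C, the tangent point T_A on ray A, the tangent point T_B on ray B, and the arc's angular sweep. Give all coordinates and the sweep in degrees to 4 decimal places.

center=(-30.2247,-0.5233) T_A=(-25.4138,-2.0006) T_B=(-31.4473,-5.4052) sweep=86.9900

bisector direction at 119.4353° = (-0.491440,0.870911)
center distance |VC| = r/sin(θ/2) = 5.032641/sin(46.5050°) = 6.937417
C = V + |VC|·bis = (-30.2247,-0.5233)
T_A = V + ((C−V)·d_A)·d_A = V + 4.7750·d_A = (-25.4138,-2.0006)
T_B = V + ((C−V)·d_B)·d_B = V + 4.7750·d_B = (-31.4473,-5.4052)
sweep = 180° − θ = 86.9900°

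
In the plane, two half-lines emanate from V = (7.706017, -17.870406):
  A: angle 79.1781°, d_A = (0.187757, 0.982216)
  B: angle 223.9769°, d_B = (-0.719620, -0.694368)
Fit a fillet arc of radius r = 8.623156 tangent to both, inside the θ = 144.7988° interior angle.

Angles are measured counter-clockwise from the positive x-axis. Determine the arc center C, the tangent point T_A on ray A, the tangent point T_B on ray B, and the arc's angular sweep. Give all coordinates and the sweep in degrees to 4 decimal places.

center=(-0.2502,-13.5645) T_A=(8.2196,-15.1835) T_B=(5.7375,-19.7699) sweep=35.2012

bisector direction at 151.5775° = (-0.879462,0.475970)
center distance |VC| = r/sin(θ/2) = 8.623156/sin(72.3994°) = 9.046652
C = V + |VC|·bis = (-0.2502,-13.5645)
T_A = V + ((C−V)·d_A)·d_A = V + 2.7355·d_A = (8.2196,-15.1835)
T_B = V + ((C−V)·d_B)·d_B = V + 2.7355·d_B = (5.7375,-19.7699)
sweep = 180° − θ = 35.2012°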